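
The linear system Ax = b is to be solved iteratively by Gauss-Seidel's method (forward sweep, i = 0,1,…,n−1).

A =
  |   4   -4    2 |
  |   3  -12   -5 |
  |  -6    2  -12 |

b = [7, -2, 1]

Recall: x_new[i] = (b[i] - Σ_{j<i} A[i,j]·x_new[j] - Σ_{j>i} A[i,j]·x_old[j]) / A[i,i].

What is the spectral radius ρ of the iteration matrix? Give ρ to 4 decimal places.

A = D + L + U where D = diag(4, -12, -12).
T_GS = -(D+L)⁻¹U: row 0 first, T[0,2] = -(2)/(4) = -0.5000; later rows by forward substitution.
  T[0,:] = [+0.0000  +1.0000  -0.5000]
  T[1,:] = [+0.0000  +0.2500  -0.5417]
  T[2,:] = [+0.0000  -0.4583  +0.1597]
|eigenvalues of T|: 0.7052, 0.2954, 0.0000.
ρ = 0.7052; 0.7052 < 1, so it converges for any x₀.

0.7052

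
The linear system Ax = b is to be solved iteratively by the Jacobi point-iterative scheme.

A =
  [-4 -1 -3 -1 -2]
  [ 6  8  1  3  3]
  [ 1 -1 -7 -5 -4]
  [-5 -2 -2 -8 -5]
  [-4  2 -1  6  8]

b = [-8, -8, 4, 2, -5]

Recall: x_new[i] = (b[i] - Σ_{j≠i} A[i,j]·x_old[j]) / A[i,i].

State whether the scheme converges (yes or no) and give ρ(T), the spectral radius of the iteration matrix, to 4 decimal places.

Write A = D+L+U with D = diag(-4, 8, -7, -8, 8).
Jacobi: T = -D⁻¹(L+U), T[3,4] = -(-5)/(-8) = -0.6250; T[3,3] = 0.
  T[0,:] = [+0.0000, -0.2500, -0.7500, -0.2500, -0.5000]
  T[1,:] = [-0.7500, +0.0000, -0.1250, -0.3750, -0.3750]
  T[2,:] = [+0.1429, -0.1429, +0.0000, -0.7143, -0.5714]
  T[3,:] = [-0.6250, -0.2500, -0.2500, +0.0000, -0.6250]
  T[4,:] = [+0.5000, -0.2500, +0.1250, -0.7500, +0.0000]
|eigenvalues of T|: 1.2654, 0.5053, 0.5053, 0.5033, 0.5033.
ρ = 1.2654; 1.2654 > 1 ⇒ diverges.

no, ρ = 1.2654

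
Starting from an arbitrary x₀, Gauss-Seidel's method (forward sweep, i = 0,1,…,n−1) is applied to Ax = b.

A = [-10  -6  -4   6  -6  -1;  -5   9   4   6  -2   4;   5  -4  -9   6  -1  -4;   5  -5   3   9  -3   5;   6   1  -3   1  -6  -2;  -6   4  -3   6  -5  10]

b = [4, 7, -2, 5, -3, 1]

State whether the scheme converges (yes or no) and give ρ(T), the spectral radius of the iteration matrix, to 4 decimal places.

no, ρ = 1.5569

Write A = D+L+U with D = diag(-10, 9, -9, 9, -6, 10).
T_GS = -(D+L)⁻¹U: row 0 first, T[0,3] = -(6)/(-10) = +0.6000; later rows by forward substitution.
  T[0,:] = [+0.0000 -0.6000 -0.4000 +0.6000 -0.6000 -0.1000]
  T[1,:] = [+0.0000 -0.3333 -0.6667 -0.3333 -0.1111 -0.5000]
  T[2,:] = [+0.0000 -0.1852 +0.0741 +1.1481 -0.3951 -0.2778]
  T[3,:] = [+0.0000 +0.2099 -0.1728 -0.9012 +0.7366 -0.6852]
  T[4,:] = [+0.0000 -0.5280 -0.5770 -0.1798 -0.2982 -0.4920]
  T[5,:] = [+0.0000 -0.6721 -0.1359 +1.2886 -1.0252 +0.2218]
|λ(T)| sorted: 1.5569, 0.8449, 0.8449, 0.1033, 0.1033, 0.0000.
spectral radius ρ = 1.5569; 1.5569 > 1 ⇒ diverges.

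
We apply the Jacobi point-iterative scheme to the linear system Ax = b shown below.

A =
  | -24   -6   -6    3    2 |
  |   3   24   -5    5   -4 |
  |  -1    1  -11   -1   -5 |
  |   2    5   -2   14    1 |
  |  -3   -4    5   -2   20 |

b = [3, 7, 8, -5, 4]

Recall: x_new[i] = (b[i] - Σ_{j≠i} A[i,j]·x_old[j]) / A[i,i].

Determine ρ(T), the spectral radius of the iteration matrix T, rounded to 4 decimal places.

Split A = D + L + U, D = diag(-24, 24, -11, 14, 20).
T_J = -D⁻¹(L+U): T[4,1] = -(-4)/(20) = +0.2000; T[4,4] = 0.
  T[0,:] = [+0.0000, -0.2500, -0.2500, +0.1250, +0.0833]
  T[1,:] = [-0.1250, +0.0000, +0.2083, -0.2083, +0.1667]
  T[2,:] = [-0.0909, +0.0909, +0.0000, -0.0909, -0.4545]
  T[3,:] = [-0.1429, -0.3571, +0.1429, +0.0000, -0.0714]
  T[4,:] = [+0.1500, +0.2000, -0.2500, +0.1000, +0.0000]
eigenvalue magnitudes: 0.5176, 0.3506, 0.3506, 0.1733, 0.0059.
spectral radius ρ = 0.5176; 0.5176 < 1, so it converges for any x₀.

0.5176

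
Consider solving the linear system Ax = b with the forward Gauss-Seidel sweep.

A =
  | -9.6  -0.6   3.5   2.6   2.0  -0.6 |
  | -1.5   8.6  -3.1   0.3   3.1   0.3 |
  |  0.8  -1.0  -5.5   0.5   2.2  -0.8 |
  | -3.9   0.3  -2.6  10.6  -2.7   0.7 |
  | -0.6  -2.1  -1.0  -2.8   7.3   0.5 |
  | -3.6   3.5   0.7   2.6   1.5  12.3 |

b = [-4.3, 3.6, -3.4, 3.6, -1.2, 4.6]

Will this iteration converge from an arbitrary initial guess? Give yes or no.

Let D = diag(-9.6, 8.6, -5.5, 10.6, 7.3, 12.3); L, U the strict triangles.
T_GS = -(D+L)⁻¹U: row 0 first, T[0,4] = -(2)/(-9.6) = +0.2083; later rows by forward substitution.
  T[0,:] = [+0.0000, -0.0625, +0.3646, +0.2708, +0.2083, -0.0625]
  T[1,:] = [+0.0000, -0.0109, +0.4241, +0.0124, -0.3241, -0.0458]
  T[2,:] = [+0.0000, -0.0071, -0.0241, +0.1281, +0.4892, -0.1462]
  T[3,:] = [+0.0000, -0.0244, +0.1162, +0.1307, +0.4605, -0.1236]
  T[4,:] = [+0.0000, -0.0186, +0.1932, +0.0935, +0.1675, -0.1542]
  T[5,:] = [+0.0000, -0.0074, -0.0607, +0.0294, +0.0076, +0.0480]
eigenvalue magnitudes: 0.5393, 0.2659, 0.0542, 0.0457, 0.0294, 0.0000.
ρ = 0.5393; 0.5393 < 1: convergent.

yes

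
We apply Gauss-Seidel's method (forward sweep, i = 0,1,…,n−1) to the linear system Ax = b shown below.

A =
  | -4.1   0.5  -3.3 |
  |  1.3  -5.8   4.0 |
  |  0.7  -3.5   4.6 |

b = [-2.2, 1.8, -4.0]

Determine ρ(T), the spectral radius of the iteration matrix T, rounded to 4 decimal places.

0.5123

Diagonal D = diag(-4.1, -5.8, 4.6); L, U strict lower/upper.
T_GS = -(D+L)⁻¹U: row 0 first, T[0,2] = -(-3.3)/(-4.1) = -0.8049; later rows by forward substitution.
  T[0,:] = [+0.0000 +0.1220 -0.8049]
  T[1,:] = [+0.0000 +0.0273 +0.5093]
  T[2,:] = [+0.0000 +0.0022 +0.5100]
|eigenvalues of T|: 0.5123, 0.0250, 0.0000.
spectral radius ρ = 0.5123; 0.5123 < 1: convergent.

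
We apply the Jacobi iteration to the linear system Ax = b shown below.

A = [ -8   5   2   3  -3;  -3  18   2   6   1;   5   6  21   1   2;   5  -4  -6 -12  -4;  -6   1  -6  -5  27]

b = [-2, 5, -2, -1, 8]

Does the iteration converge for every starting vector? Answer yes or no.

A = D + L + U where D = diag(-8, 18, 21, -12, 27).
Jacobi: T = -D⁻¹(L+U), T[3,4] = -(-4)/(-12) = -0.3333; T[3,3] = 0.
  T[0,:] = [+0.0000, +0.6250, +0.2500, +0.3750, -0.3750]
  T[1,:] = [+0.1667, +0.0000, -0.1111, -0.3333, -0.0556]
  T[2,:] = [-0.2381, -0.2857, +0.0000, -0.0476, -0.0952]
  T[3,:] = [+0.4167, -0.3333, -0.5000, +0.0000, -0.3333]
  T[4,:] = [+0.2222, -0.0370, +0.2222, +0.1852, +0.0000]
eigenvalue magnitudes: 0.7271, 0.4670, 0.4670, 0.3587, 0.3587.
ρ = 0.7271; 0.7271 < 1, so it converges for any x₀.

yes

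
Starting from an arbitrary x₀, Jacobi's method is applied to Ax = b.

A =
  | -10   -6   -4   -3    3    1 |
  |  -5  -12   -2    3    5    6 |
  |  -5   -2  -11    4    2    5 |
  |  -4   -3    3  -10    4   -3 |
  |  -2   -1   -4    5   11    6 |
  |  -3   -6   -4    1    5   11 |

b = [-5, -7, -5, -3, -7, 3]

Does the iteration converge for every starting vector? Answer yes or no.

Let D = diag(-10, -12, -11, -10, 11, 11); L, U the strict triangles.
T_J = -D⁻¹(L+U): T[4,1] = -(-1)/(11) = +0.0909; T[4,4] = 0.
  T[0,:] = [+0.0000 -0.6000 -0.4000 -0.3000 +0.3000 +0.1000]
  T[1,:] = [-0.4167 +0.0000 -0.1667 +0.2500 +0.4167 +0.5000]
  T[2,:] = [-0.4545 -0.1818 +0.0000 +0.3636 +0.1818 +0.4545]
  T[3,:] = [-0.4000 -0.3000 +0.3000 +0.0000 +0.4000 -0.3000]
  T[4,:] = [+0.1818 +0.0909 +0.3636 -0.4545 +0.0000 -0.5455]
  T[5,:] = [+0.2727 +0.5455 +0.3636 -0.0909 -0.4545 +0.0000]
|λ(T)| sorted: 1.3482, 0.7865, 0.4614, 0.1691, 0.0882, 0.0882.
ρ = 1.3482; 1.3482 > 1: divergent.

no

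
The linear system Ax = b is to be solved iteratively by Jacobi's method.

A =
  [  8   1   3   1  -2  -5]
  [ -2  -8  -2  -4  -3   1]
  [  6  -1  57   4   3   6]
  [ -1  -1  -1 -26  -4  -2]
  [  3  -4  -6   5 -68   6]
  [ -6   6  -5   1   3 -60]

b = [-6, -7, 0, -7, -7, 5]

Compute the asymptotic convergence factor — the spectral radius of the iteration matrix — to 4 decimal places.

0.3653

Write A = D+L+U with D = diag(8, -8, 57, -26, -68, -60).
Jacobi T = -D⁻¹(L+U): T[5,4] = -(3)/(-60) = +0.0500; T[5,5] = 0.
  T[0,:] = [+0.0000 -0.1250 -0.3750 -0.1250 +0.2500 +0.6250]
  T[1,:] = [-0.2500 +0.0000 -0.2500 -0.5000 -0.3750 +0.1250]
  T[2,:] = [-0.1053 +0.0175 +0.0000 -0.0702 -0.0526 -0.1053]
  T[3,:] = [-0.0385 -0.0385 -0.0385 +0.0000 -0.1538 -0.0769]
  T[4,:] = [+0.0441 -0.0588 -0.0882 +0.0735 +0.0000 +0.0882]
  T[5,:] = [-0.1000 +0.1000 -0.0833 +0.0167 +0.0500 +0.0000]
moduli |λ_i(T)| = 0.3653, 0.1873, 0.1873, 0.0990, 0.0990, 0.0446.
spectral radius ρ = 0.3653; 0.3653 < 1 ⇒ converges.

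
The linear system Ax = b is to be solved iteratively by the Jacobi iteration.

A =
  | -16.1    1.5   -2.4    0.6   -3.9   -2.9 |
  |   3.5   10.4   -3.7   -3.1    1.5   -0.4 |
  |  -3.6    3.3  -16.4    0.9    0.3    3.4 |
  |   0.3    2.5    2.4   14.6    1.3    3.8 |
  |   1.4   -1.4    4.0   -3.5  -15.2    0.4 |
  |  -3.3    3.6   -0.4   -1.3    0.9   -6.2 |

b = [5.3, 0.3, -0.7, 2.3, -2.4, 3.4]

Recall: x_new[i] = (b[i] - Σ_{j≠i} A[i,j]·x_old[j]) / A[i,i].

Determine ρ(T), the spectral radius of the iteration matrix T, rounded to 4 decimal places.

0.6303

Let D = diag(-16.1, 10.4, -16.4, 14.6, -15.2, -6.2); L, U the strict triangles.
T_J = -D⁻¹(L+U): T[0,5] = -(-2.9)/(-16.1) = -0.1801; T[0,0] = 0.
  T[0,:] = [+0.0000  +0.0932  -0.1491  +0.0373  -0.2422  -0.1801]
  T[1,:] = [-0.3365  +0.0000  +0.3558  +0.2981  -0.1442  +0.0385]
  T[2,:] = [-0.2195  +0.2012  +0.0000  +0.0549  +0.0183  +0.2073]
  T[3,:] = [-0.0205  -0.1712  -0.1644  +0.0000  -0.0890  -0.2603]
  T[4,:] = [+0.0921  -0.0921  +0.2632  -0.2303  +0.0000  +0.0263]
  T[5,:] = [-0.5323  +0.5806  -0.0645  -0.2097  +0.1452  +0.0000]
moduli |λ_i(T)| = 0.6303, 0.3501, 0.3501, 0.3359, 0.3359, 0.1740.
ρ(T) = max|λ| = 0.6303; 0.6303 < 1, so it converges for any x₀.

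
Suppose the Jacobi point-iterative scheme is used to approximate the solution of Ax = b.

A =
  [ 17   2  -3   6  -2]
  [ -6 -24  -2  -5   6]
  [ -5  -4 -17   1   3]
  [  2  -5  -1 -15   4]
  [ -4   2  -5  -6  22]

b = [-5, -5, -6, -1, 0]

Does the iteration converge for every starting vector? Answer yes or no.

Split A = D + L + U, D = diag(17, -24, -17, -15, 22).
T_J = -D⁻¹(L+U): T[0,4] = -(-2)/(17) = +0.1176; T[0,0] = 0.
  T[0,:] = [+0.0000, -0.1176, +0.1765, -0.3529, +0.1176]
  T[1,:] = [-0.2500, +0.0000, -0.0833, -0.2083, +0.2500]
  T[2,:] = [-0.2941, -0.2353, +0.0000, +0.0588, +0.1765]
  T[3,:] = [+0.1333, -0.3333, -0.0667, +0.0000, +0.2667]
  T[4,:] = [+0.1818, -0.0909, +0.2273, +0.2727, +0.0000]
|eigenvalues of T|: 0.5913, 0.3270, 0.3270, 0.2540, 0.2540.
ρ = 0.5913; 0.5913 < 1: convergent.

yes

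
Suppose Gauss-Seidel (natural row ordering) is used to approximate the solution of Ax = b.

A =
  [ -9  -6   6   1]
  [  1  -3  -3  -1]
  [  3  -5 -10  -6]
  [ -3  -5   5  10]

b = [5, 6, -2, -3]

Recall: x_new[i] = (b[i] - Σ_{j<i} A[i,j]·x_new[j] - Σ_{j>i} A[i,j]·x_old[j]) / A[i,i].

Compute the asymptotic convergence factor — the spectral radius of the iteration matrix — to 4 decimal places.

0.8260

Diagonal D = diag(-9, -3, -10, 10); L, U strict lower/upper.
Gauss-Seidel: T = -(D+L)⁻¹U, row 0 first, T[0,1] = -(-6)/(-9) = -0.6667; later rows by forward substitution.
  T[0,:] = [+0.0000, -0.6667, +0.6667, +0.1111]
  T[1,:] = [+0.0000, -0.2222, -0.7778, -0.2963]
  T[2,:] = [+0.0000, -0.0889, +0.5889, -0.4185]
  T[3,:] = [+0.0000, -0.2667, -0.4833, +0.0944]
eigenvalue magnitudes: 0.8260, 0.6050, 0.2401, 0.0000.
ρ = 0.8260; 0.8260 < 1: convergent.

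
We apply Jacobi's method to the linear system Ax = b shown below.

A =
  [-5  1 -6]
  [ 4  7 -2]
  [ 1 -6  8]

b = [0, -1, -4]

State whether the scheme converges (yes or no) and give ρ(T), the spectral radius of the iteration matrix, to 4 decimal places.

Split A = D + L + U, D = diag(-5, 7, 8).
T_J = -D⁻¹(L+U): T[2,1] = -(-6)/(8) = +0.7500; T[2,2] = 0.
  T[0,:] = [+0.0000  +0.2000  -1.2000]
  T[1,:] = [-0.5714  +0.0000  +0.2857]
  T[2,:] = [-0.1250  +0.7500  +0.0000]
|λ(T)| sorted: 0.9014, 0.7501, 0.7501.
spectral radius ρ = 0.9014; 0.9014 < 1: convergent.

yes, ρ = 0.9014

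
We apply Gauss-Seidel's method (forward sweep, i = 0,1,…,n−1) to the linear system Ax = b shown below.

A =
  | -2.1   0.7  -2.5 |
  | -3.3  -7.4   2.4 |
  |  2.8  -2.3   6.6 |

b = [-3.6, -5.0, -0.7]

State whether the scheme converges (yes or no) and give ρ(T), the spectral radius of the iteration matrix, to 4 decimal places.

Diagonal D = diag(-2.1, -7.4, 6.6); L, U strict lower/upper.
GS T = -(D+L)⁻¹U: row 0 first, T[0,1] = -(0.7)/(-2.1) = +0.3333; later rows by forward substitution.
  T[0,:] = [+0.0000  +0.3333  -1.1905]
  T[1,:] = [+0.0000  -0.1486  +0.8552]
  T[2,:] = [+0.0000  -0.1932  +0.8031]
|roots of det(T-λI)|: 0.5746, 0.0798, 0.0000.
ρ = 0.5746; 0.5746 < 1 ⇒ converges.

yes, ρ = 0.5746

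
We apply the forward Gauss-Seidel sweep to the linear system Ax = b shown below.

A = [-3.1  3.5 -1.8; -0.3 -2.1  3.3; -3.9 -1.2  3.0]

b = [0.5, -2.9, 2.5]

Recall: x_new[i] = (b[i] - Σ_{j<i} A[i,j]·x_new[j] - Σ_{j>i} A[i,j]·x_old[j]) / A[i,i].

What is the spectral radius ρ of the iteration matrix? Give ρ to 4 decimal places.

Let D = diag(-3.1, -2.1, 3); L, U the strict triangles.
T_GS = -(D+L)⁻¹U: row 0 first, T[0,2] = -(-1.8)/(-3.1) = -0.5806; later rows by forward substitution.
  T[0,:] = [+0.0000  +1.1290  -0.5806]
  T[1,:] = [+0.0000  -0.1613  +1.6544]
  T[2,:] = [+0.0000  +1.4032  -0.0931]
moduli |λ_i(T)| = 1.6512, 1.3968, 0.0000.
ρ(T) = max|λ| = 1.6512; 1.6512 > 1, so it fails to converge.

1.6512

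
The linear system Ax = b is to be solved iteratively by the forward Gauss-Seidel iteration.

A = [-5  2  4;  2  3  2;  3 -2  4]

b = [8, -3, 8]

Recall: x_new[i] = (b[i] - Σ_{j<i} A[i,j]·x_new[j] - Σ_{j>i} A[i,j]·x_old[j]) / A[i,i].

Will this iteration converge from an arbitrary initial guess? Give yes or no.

no

Split A = D + L + U, D = diag(-5, 3, 4).
T_GS = -(D+L)⁻¹U: row 0 first, T[0,2] = -(4)/(-5) = +0.8000; later rows by forward substitution.
  T[0,:] = [+0.0000 +0.4000 +0.8000]
  T[1,:] = [+0.0000 -0.2667 -1.2000]
  T[2,:] = [+0.0000 -0.4333 -1.2000]
eigenvalue magnitudes: 1.5923, 0.1256, 0.0000.
spectral radius ρ = 1.5923; 1.5923 > 1 ⇒ diverges.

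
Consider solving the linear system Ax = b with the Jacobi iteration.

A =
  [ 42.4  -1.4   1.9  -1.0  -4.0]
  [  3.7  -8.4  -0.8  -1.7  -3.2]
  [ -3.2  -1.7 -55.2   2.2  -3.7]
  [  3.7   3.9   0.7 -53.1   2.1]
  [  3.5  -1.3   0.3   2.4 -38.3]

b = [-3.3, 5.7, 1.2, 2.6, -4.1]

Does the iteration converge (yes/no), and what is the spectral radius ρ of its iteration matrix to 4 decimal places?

yes, ρ = 0.2007

Let D = diag(42.4, -8.4, -55.2, -53.1, -38.3); L, U the strict triangles.
Jacobi T = -D⁻¹(L+U): T[0,3] = -(-1)/(42.4) = +0.0236; T[0,0] = 0.
  T[0,:] = [+0.0000, +0.0330, -0.0448, +0.0236, +0.0943]
  T[1,:] = [+0.4405, +0.0000, -0.0952, -0.2024, -0.3810]
  T[2,:] = [-0.0580, -0.0308, +0.0000, +0.0399, -0.0670]
  T[3,:] = [+0.0697, +0.0734, +0.0132, +0.0000, +0.0395]
  T[4,:] = [+0.0914, -0.0339, +0.0078, +0.0627, +0.0000]
moduli |λ_i(T)| = 0.2007, 0.1369, 0.1090, 0.1090, 0.0787.
ρ(T) = max|λ| = 0.2007; 0.2007 < 1 ⇒ converges.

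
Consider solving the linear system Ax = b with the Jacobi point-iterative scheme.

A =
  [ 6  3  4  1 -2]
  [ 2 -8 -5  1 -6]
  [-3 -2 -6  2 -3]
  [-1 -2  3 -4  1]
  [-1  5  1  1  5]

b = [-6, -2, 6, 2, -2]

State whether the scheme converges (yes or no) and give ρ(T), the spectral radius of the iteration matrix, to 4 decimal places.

Write A = D+L+U with D = diag(6, -8, -6, -4, 5).
Jacobi: T = -D⁻¹(L+U), T[1,2] = -(-5)/(-8) = -0.6250; T[1,1] = 0.
  T[0,:] = [+0.0000  -0.5000  -0.6667  -0.1667  +0.3333]
  T[1,:] = [+0.2500  +0.0000  -0.6250  +0.1250  -0.7500]
  T[2,:] = [-0.5000  -0.3333  +0.0000  +0.3333  -0.5000]
  T[3,:] = [-0.2500  -0.5000  +0.7500  +0.0000  +0.2500]
  T[4,:] = [+0.2000  -1.0000  -0.2000  -0.2000  +0.0000]
|roots of det(T-λI)|: 1.1617, 0.8708, 0.7969, 0.5307, 0.0248.
spectral radius ρ = 1.1617; 1.1617 > 1: divergent.

no, ρ = 1.1617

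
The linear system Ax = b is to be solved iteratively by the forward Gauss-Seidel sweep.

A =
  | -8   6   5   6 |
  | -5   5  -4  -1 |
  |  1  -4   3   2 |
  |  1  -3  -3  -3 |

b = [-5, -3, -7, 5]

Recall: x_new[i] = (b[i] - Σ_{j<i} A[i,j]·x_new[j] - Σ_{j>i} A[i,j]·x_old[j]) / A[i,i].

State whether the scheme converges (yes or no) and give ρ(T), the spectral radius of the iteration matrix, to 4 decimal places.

Write A = D+L+U with D = diag(-8, 5, 3, -3).
Gauss-Seidel: T = -(D+L)⁻¹U, row 0 first, T[0,2] = -(5)/(-8) = +0.6250; later rows by forward substitution.
  T[0,:] = [+0.0000  +0.7500  +0.6250  +0.7500]
  T[1,:] = [+0.0000  +0.7500  +1.4250  +0.9500]
  T[2,:] = [+0.0000  +0.7500  +1.6917  +0.3500]
  T[3,:] = [+0.0000  -1.2500  -2.9083  -1.0500]
moduli |λ_i(T)| = 1.4373, 0.3282, 0.2826, 0.0000.
spectral radius ρ = 1.4373; 1.4373 > 1 ⇒ diverges.

no, ρ = 1.4373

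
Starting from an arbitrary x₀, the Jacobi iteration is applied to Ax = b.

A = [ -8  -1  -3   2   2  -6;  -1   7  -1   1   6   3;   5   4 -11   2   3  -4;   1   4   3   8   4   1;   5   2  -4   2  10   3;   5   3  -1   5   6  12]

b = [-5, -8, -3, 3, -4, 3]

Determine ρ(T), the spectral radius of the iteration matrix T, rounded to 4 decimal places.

A = D + L + U where D = diag(-8, 7, -11, 8, 10, 12).
T_J = -D⁻¹(L+U): T[3,5] = -(1)/(8) = -0.1250; T[3,3] = 0.
  T[0,:] = [+0.0000, -0.1250, -0.3750, +0.2500, +0.2500, -0.7500]
  T[1,:] = [+0.1429, +0.0000, +0.1429, -0.1429, -0.8571, -0.4286]
  T[2,:] = [+0.4545, +0.3636, +0.0000, +0.1818, +0.2727, -0.3636]
  T[3,:] = [-0.1250, -0.5000, -0.3750, +0.0000, -0.5000, -0.1250]
  T[4,:] = [-0.5000, -0.2000, +0.4000, -0.2000, +0.0000, -0.3000]
  T[5,:] = [-0.4167, -0.2500, +0.0833, -0.4167, -0.5000, +0.0000]
moduli |λ_i(T)| = 1.1786, 0.7468, 0.7468, 0.3956, 0.1956, 0.1956.
spectral radius ρ = 1.1786; 1.1786 > 1, so it fails to converge.

1.1786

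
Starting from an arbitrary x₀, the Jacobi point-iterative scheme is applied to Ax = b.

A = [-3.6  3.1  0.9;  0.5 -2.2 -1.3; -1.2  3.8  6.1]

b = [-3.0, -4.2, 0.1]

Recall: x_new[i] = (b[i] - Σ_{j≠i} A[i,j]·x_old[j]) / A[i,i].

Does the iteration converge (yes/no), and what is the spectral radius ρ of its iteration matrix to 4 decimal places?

Write A = D+L+U with D = diag(-3.6, -2.2, 6.1).
Jacobi: T = -D⁻¹(L+U), T[2,0] = -(-1.2)/(6.1) = +0.1967; T[2,2] = 0.
  T[0,:] = [+0.0000  +0.8611  +0.2500]
  T[1,:] = [+0.2273  +0.0000  -0.5909]
  T[2,:] = [+0.1967  -0.6230  +0.0000]
eigenvalue magnitudes: 0.8762, 0.6311, 0.2450.
ρ = 0.8762; 0.8762 < 1, so it converges for any x₀.

yes, ρ = 0.8762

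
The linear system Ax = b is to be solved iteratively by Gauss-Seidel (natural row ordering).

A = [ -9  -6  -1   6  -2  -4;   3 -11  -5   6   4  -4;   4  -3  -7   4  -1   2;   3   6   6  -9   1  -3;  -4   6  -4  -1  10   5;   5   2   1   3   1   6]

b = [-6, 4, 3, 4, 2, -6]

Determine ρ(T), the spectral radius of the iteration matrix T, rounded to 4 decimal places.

A = D + L + U where D = diag(-9, -11, -7, -9, 10, 6).
GS T = -(D+L)⁻¹U: row 0 first, T[0,5] = -(-4)/(-9) = -0.4444; later rows by forward substitution.
  T[0,:] = [+0.0000 -0.6667 -0.1111 +0.6667 -0.2222 -0.4444]
  T[1,:] = [+0.0000 -0.1818 -0.4848 +0.7273 +0.3030 -0.4848]
  T[2,:] = [+0.0000 -0.3030 +0.1443 +0.6407 -0.3997 +0.2395]
  T[3,:] = [+0.0000 -0.5455 -0.2641 +1.1342 -0.0274 -0.6450]
  T[4,:] = [+0.0000 -0.3333 +0.2778 +0.2000 -0.4333 -0.3556]
  T[5,:] = [+0.0000 +0.9949 +0.3159 -1.5052 +0.2367 +0.8738]
|λ(T)| sorted: 1.4121, 0.3133, 0.3133, 0.2405, 0.2405, 0.0000.
ρ(T) = max|λ| = 1.4121; 1.4121 > 1, so it fails to converge.

1.4121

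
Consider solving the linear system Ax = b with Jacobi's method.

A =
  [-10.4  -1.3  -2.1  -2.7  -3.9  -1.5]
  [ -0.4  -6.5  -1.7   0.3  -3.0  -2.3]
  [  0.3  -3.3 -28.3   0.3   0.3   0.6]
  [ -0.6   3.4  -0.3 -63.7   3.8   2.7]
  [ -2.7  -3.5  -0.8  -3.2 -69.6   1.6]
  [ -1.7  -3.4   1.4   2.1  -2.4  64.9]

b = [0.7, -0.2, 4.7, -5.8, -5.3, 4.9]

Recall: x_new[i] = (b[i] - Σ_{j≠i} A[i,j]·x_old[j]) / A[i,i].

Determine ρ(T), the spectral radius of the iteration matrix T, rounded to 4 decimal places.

0.2436

Diagonal D = diag(-10.4, -6.5, -28.3, -63.7, -69.6, 64.9); L, U strict lower/upper.
T_J = -D⁻¹(L+U): T[0,4] = -(-3.9)/(-10.4) = -0.3750; T[0,0] = 0.
  T[0,:] = [+0.0000 -0.1250 -0.2019 -0.2596 -0.3750 -0.1442]
  T[1,:] = [-0.0615 +0.0000 -0.2615 +0.0462 -0.4615 -0.3538]
  T[2,:] = [+0.0106 -0.1166 +0.0000 +0.0106 +0.0106 +0.0212]
  T[3,:] = [-0.0094 +0.0534 -0.0047 +0.0000 +0.0597 +0.0424]
  T[4,:] = [-0.0388 -0.0503 -0.0115 -0.0460 +0.0000 +0.0230]
  T[5,:] = [+0.0262 +0.0524 -0.0216 -0.0324 +0.0370 +0.0000]
|λ(T)| sorted: 0.2436, 0.1976, 0.1075, 0.0663, 0.0663, 0.0623.
ρ = 0.2436; 0.2436 < 1 ⇒ converges.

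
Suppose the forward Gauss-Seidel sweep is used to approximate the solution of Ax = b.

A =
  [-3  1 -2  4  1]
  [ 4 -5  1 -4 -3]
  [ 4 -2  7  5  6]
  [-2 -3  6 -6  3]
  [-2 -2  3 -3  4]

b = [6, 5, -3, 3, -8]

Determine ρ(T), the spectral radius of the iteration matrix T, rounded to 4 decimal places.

1.3897

Diagonal D = diag(-3, -5, 7, -6, 4); L, U strict lower/upper.
GS T = -(D+L)⁻¹U: row 0 first, T[0,4] = -(1)/(-3) = +0.3333; later rows by forward substitution.
  T[0,:] = [+0.0000  +0.3333  -0.6667  +1.3333  +0.3333]
  T[1,:] = [+0.0000  +0.2667  -0.3333  +0.2667  -0.3333]
  T[2,:] = [+0.0000  -0.1143  +0.2857  -1.4000  -1.1429]
  T[3,:] = [+0.0000  -0.3587  +0.6746  -1.9778  -0.5873]
  T[4,:] = [+0.0000  +0.1167  -0.2083  +0.3667  +0.4167]
moduli |λ_i(T)| = 1.3897, 0.4750, 0.1893, 0.0953, 0.0000.
spectral radius ρ = 1.3897; 1.3897 > 1, so it fails to converge.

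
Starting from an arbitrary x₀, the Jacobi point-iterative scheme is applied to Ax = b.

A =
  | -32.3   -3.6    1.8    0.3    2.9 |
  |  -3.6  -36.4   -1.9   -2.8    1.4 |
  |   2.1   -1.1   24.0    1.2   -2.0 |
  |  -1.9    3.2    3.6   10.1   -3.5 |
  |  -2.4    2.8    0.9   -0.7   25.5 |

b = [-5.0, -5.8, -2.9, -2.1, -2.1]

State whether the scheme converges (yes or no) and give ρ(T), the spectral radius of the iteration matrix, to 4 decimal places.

yes, ρ = 0.2846

A = D + L + U where D = diag(-32.3, -36.4, 24, 10.1, 25.5).
T_J = -D⁻¹(L+U): T[4,1] = -(2.8)/(25.5) = -0.1098; T[4,4] = 0.
  T[0,:] = [+0.0000 -0.1115 +0.0557 +0.0093 +0.0898]
  T[1,:] = [-0.0989 +0.0000 -0.0522 -0.0769 +0.0385]
  T[2,:] = [-0.0875 +0.0458 +0.0000 -0.0500 +0.0833]
  T[3,:] = [+0.1881 -0.3168 -0.3564 +0.0000 +0.3465]
  T[4,:] = [+0.0941 -0.1098 -0.0353 +0.0275 +0.0000]
moduli |λ_i(T)| = 0.2846, 0.1612, 0.0843, 0.0843, 0.0293.
ρ = 0.2846; 0.2846 < 1 ⇒ converges.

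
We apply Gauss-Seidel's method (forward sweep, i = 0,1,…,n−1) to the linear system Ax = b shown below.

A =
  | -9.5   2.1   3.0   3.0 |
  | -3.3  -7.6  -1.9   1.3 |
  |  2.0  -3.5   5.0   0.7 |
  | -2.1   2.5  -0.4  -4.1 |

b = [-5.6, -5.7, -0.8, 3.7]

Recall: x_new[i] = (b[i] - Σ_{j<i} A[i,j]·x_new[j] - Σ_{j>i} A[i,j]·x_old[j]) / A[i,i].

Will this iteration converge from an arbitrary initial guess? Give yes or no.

A = D + L + U where D = diag(-9.5, -7.6, 5, -4.1).
Gauss-Seidel: T = -(D+L)⁻¹U, row 0 first, T[0,1] = -(2.1)/(-9.5) = +0.2211; later rows by forward substitution.
  T[0,:] = [+0.0000  +0.2211  +0.3158  +0.3158]
  T[1,:] = [+0.0000  -0.0960  -0.3871  +0.0339]
  T[2,:] = [+0.0000  -0.1556  -0.3973  -0.2426]
  T[3,:] = [+0.0000  -0.1566  -0.3590  -0.1174]
|λ(T)| sorted: 0.6861, 0.0760, 0.0760, 0.0000.
ρ = 0.6861; 0.6861 < 1, so it converges for any x₀.

yes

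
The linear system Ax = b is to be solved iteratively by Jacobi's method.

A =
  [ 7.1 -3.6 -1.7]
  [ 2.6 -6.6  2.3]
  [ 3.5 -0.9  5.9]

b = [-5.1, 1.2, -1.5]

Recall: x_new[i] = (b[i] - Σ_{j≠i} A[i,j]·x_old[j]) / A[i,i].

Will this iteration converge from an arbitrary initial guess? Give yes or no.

Let D = diag(7.1, -6.6, 5.9); L, U the strict triangles.
Jacobi: T = -D⁻¹(L+U), T[1,0] = -(2.6)/(-6.6) = +0.3939; T[1,1] = 0.
  T[0,:] = [+0.0000, +0.5070, +0.2394]
  T[1,:] = [+0.3939, +0.0000, +0.3485]
  T[2,:] = [-0.5932, +0.1525, +0.0000]
moduli |λ_i(T)| = 0.5304, 0.4129, 0.4129.
ρ = 0.5304; 0.5304 < 1 ⇒ converges.

yes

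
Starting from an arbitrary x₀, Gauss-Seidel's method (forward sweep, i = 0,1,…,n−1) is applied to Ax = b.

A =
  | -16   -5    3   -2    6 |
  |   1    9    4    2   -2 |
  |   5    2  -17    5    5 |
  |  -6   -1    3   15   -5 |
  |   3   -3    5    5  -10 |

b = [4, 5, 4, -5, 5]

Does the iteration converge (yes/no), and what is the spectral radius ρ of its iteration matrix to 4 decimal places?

yes, ρ = 0.7698

Write A = D+L+U with D = diag(-16, 9, -17, 15, -10).
T_GS = -(D+L)⁻¹U: row 0 first, T[0,2] = -(3)/(-16) = +0.1875; later rows by forward substitution.
  T[0,:] = [+0.0000, -0.3125, +0.1875, -0.1250, +0.3750]
  T[1,:] = [+0.0000, +0.0347, -0.4653, -0.2083, +0.1806]
  T[2,:] = [+0.0000, -0.0878, +0.0004, +0.2328, +0.4257]
  T[3,:] = [+0.0000, -0.1051, +0.0439, -0.1105, +0.4102]
  T[4,:] = [+0.0000, -0.2006, +0.2180, +0.0862, +0.4763]
|λ(T)| sorted: 0.7698, 0.2283, 0.2283, 0.1018, 0.0000.
spectral radius ρ = 0.7698; 0.7698 < 1 ⇒ converges.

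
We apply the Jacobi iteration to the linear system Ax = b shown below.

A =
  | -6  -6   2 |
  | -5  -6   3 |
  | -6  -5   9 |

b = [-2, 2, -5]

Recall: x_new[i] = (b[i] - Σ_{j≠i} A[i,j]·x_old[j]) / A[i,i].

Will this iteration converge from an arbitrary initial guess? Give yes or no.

Split A = D + L + U, D = diag(-6, -6, 9).
Jacobi T = -D⁻¹(L+U): T[0,1] = -(-6)/(-6) = -1.0000; T[0,0] = 0.
  T[0,:] = [+0.0000, -1.0000, +0.3333]
  T[1,:] = [-0.8333, +0.0000, +0.5000]
  T[2,:] = [+0.6667, +0.5556, +0.0000]
|eigenvalues of T|: 1.3064, 0.8842, 0.4222.
ρ = 1.3064; 1.3064 > 1, so it fails to converge.

no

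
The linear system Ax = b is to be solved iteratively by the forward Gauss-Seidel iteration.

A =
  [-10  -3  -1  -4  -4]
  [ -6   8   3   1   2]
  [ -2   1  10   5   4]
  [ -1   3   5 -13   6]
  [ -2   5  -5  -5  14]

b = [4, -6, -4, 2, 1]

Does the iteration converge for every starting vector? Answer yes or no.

yes

A = D + L + U where D = diag(-10, 8, 10, -13, 14).
T_GS = -(D+L)⁻¹U: row 0 first, T[0,4] = -(-4)/(-10) = -0.4000; later rows by forward substitution.
  T[0,:] = [+0.0000  -0.3000  -0.1000  -0.4000  -0.4000]
  T[1,:] = [+0.0000  -0.2250  -0.4500  -0.4250  -0.5500]
  T[2,:] = [+0.0000  -0.0375  +0.0250  -0.5375  -0.4250]
  T[3,:] = [+0.0000  -0.0433  -0.0865  -0.2740  +0.2019]
  T[4,:] = [+0.0000  +0.0087  +0.1245  -0.1952  +0.0596]
eigenvalue magnitudes: 0.5210, 0.3222, 0.3222, 0.0686, 0.0000.
spectral radius ρ = 0.5210; 0.5210 < 1 ⇒ converges.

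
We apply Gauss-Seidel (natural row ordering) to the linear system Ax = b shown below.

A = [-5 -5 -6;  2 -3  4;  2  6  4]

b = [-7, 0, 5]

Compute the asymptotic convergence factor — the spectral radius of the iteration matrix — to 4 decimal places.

Write A = D+L+U with D = diag(-5, -3, 4).
Gauss-Seidel: T = -(D+L)⁻¹U, row 0 first, T[0,1] = -(-5)/(-5) = -1.0000; later rows by forward substitution.
  T[0,:] = [+0.0000 -1.0000 -1.2000]
  T[1,:] = [+0.0000 -0.6667 +0.5333]
  T[2,:] = [+0.0000 +1.5000 -0.2000]
|roots of det(T-λI)|: 1.3577, 0.4910, 0.0000.
spectral radius ρ = 1.3577; 1.3577 > 1 ⇒ diverges.

1.3577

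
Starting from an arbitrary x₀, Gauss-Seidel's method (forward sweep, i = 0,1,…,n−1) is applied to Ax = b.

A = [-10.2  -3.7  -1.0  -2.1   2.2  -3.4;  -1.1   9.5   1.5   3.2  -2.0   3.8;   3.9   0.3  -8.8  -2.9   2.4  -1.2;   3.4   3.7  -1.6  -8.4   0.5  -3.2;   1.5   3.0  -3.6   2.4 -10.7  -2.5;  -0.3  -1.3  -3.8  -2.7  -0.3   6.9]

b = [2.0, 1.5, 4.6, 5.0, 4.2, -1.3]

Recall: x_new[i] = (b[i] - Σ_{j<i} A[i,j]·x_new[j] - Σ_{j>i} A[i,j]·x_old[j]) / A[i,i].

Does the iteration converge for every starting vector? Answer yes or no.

Split A = D + L + U, D = diag(-10.2, 9.5, -8.8, -8.4, -10.7, 6.9).
T_GS = -(D+L)⁻¹U: row 0 first, T[0,1] = -(-3.7)/(-10.2) = -0.3627; later rows by forward substitution.
  T[0,:] = [+0.0000, -0.3627, -0.0980, -0.2059, +0.2157, -0.3333]
  T[1,:] = [+0.0000, -0.0420, -0.1692, -0.3607, +0.2355, -0.4386]
  T[2,:] = [+0.0000, -0.1622, -0.0492, -0.4331, +0.3763, -0.2990]
  T[3,:] = [+0.0000, -0.1344, -0.1049, -0.1597, +0.1789, -0.6521]
  T[4,:] = [+0.0000, -0.0382, -0.0682, -0.0201, +0.0098, -0.4490]
  T[5,:] = [+0.0000, -0.1673, -0.1072, -0.3788, +0.3314, -0.5365]
|roots of det(T-λI)|: 0.9289, 0.1113, 0.1004, 0.0752, 0.0146, 0.0000.
ρ(T) = max|λ| = 0.9289; 0.9289 < 1 ⇒ converges.

yes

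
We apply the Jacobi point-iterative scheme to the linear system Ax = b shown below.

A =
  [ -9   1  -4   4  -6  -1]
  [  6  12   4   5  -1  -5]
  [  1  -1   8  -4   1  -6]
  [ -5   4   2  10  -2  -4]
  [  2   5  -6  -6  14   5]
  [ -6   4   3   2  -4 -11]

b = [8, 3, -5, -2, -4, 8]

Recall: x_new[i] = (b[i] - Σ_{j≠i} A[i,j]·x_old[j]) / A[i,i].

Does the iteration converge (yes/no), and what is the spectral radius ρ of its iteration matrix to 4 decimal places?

no, ρ = 1.1200

A = D + L + U where D = diag(-9, 12, 8, 10, 14, -11).
T_J = -D⁻¹(L+U): T[2,5] = -(-6)/(8) = +0.7500; T[2,2] = 0.
  T[0,:] = [+0.0000  +0.1111  -0.4444  +0.4444  -0.6667  -0.1111]
  T[1,:] = [-0.5000  +0.0000  -0.3333  -0.4167  +0.0833  +0.4167]
  T[2,:] = [-0.1250  +0.1250  +0.0000  +0.5000  -0.1250  +0.7500]
  T[3,:] = [+0.5000  -0.4000  -0.2000  +0.0000  +0.2000  +0.4000]
  T[4,:] = [-0.1429  -0.3571  +0.4286  +0.4286  +0.0000  -0.3571]
  T[5,:] = [-0.5455  +0.3636  +0.2727  +0.1818  -0.3636  +0.0000]
eigenvalue magnitudes: 1.1200, 0.7953, 0.6707, 0.6707, 0.3493, 0.3493.
spectral radius ρ = 1.1200; 1.1200 > 1: divergent.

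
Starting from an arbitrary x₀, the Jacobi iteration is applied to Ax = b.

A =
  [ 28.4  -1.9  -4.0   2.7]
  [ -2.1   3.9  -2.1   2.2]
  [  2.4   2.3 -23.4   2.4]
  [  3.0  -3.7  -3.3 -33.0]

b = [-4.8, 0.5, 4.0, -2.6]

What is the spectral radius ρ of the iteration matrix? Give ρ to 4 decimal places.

Split A = D + L + U, D = diag(28.4, 3.9, -23.4, -33).
Jacobi T = -D⁻¹(L+U): T[3,1] = -(-3.7)/(-33) = -0.1121; T[3,3] = 0.
  T[0,:] = [+0.0000 +0.0669 +0.1408 -0.0951]
  T[1,:] = [+0.5385 +0.0000 +0.5385 -0.5641]
  T[2,:] = [+0.1026 +0.0983 +0.0000 +0.1026]
  T[3,:] = [+0.0909 -0.1121 -0.1000 +0.0000]
moduli |λ_i(T)| = 0.4287, 0.3192, 0.0987, 0.0108.
ρ(T) = max|λ| = 0.4287; 0.4287 < 1: convergent.

0.4287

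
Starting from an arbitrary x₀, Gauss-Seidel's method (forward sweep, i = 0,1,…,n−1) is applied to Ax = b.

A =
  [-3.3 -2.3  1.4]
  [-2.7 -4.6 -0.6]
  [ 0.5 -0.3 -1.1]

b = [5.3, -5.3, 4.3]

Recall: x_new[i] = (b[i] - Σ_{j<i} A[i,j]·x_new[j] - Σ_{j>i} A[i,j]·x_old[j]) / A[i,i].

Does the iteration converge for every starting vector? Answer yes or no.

Split A = D + L + U, D = diag(-3.3, -4.6, -1.1).
GS T = -(D+L)⁻¹U: row 0 first, T[0,2] = -(1.4)/(-3.3) = +0.4242; later rows by forward substitution.
  T[0,:] = [+0.0000 -0.6970 +0.4242]
  T[1,:] = [+0.0000 +0.4091 -0.3794]
  T[2,:] = [+0.0000 -0.4284 +0.2963]
moduli |λ_i(T)| = 0.7598, 0.0544, 0.0000.
spectral radius ρ = 0.7598; 0.7598 < 1: convergent.

yes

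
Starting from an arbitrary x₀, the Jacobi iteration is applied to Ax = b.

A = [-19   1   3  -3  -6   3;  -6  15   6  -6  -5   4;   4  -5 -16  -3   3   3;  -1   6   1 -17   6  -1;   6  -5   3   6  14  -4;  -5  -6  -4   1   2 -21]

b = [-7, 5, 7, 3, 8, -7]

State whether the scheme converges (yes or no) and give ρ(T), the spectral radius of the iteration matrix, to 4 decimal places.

Diagonal D = diag(-19, 15, -16, -17, 14, -21); L, U strict lower/upper.
T_J = -D⁻¹(L+U): T[4,5] = -(-4)/(14) = +0.2857; T[4,4] = 0.
  T[0,:] = [+0.0000  +0.0526  +0.1579  -0.1579  -0.3158  +0.1579]
  T[1,:] = [+0.4000  +0.0000  -0.4000  +0.4000  +0.3333  -0.2667]
  T[2,:] = [+0.2500  -0.3125  +0.0000  -0.1875  +0.1875  +0.1875]
  T[3,:] = [-0.0588  +0.3529  +0.0588  +0.0000  +0.3529  -0.0588]
  T[4,:] = [-0.4286  +0.3571  -0.2143  -0.4286  +0.0000  +0.2857]
  T[5,:] = [-0.2381  -0.2857  -0.1905  +0.0476  +0.0952  +0.0000]
|λ(T)| sorted: 0.8600, 0.6166, 0.4318, 0.4318, 0.2686, 0.0619.
ρ(T) = max|λ| = 0.8600; 0.8600 < 1: convergent.

yes, ρ = 0.8600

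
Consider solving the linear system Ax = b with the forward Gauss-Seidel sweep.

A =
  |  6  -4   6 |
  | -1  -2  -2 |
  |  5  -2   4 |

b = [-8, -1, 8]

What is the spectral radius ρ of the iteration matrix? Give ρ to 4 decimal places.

Diagonal D = diag(6, -2, 4); L, U strict lower/upper.
GS T = -(D+L)⁻¹U: row 0 first, T[0,1] = -(-4)/(6) = +0.6667; later rows by forward substitution.
  T[0,:] = [+0.0000, +0.6667, -1.0000]
  T[1,:] = [+0.0000, -0.3333, -0.5000]
  T[2,:] = [+0.0000, -1.0000, +1.0000]
moduli |λ_i(T)| = 1.3052, 0.6385, 0.0000.
ρ = 1.3052; 1.3052 > 1 ⇒ diverges.

1.3052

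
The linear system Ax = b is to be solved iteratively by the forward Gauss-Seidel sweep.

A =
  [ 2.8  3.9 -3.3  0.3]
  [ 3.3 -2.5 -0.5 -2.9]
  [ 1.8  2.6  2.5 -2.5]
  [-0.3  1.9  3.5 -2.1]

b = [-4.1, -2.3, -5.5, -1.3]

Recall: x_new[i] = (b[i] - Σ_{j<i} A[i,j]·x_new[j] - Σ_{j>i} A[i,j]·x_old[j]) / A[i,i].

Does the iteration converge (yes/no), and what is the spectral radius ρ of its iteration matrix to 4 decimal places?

no, ρ = 1.6195

Diagonal D = diag(2.8, -2.5, 2.5, -2.1); L, U strict lower/upper.
T_GS = -(D+L)⁻¹U: row 0 first, T[0,2] = -(-3.3)/(2.8) = +1.1786; later rows by forward substitution.
  T[0,:] = [+0.0000 -1.3929 +1.1786 -0.1071]
  T[1,:] = [+0.0000 -1.8386 +1.3557 -1.3014]
  T[2,:] = [+0.0000 +2.9150 -2.2585 +2.4306]
  T[3,:] = [+0.0000 +3.3938 -2.7060 +2.8889]
|λ(T)| sorted: 1.6195, 0.3387, 0.0726, 0.0000.
spectral radius ρ = 1.6195; 1.6195 > 1, so it fails to converge.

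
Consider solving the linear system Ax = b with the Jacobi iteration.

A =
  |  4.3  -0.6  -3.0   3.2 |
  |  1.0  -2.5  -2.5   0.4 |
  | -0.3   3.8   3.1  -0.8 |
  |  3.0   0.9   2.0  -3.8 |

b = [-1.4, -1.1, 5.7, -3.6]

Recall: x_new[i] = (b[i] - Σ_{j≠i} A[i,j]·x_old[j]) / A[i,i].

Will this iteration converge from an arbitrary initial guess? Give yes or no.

Diagonal D = diag(4.3, -2.5, 3.1, -3.8); L, U strict lower/upper.
Jacobi: T = -D⁻¹(L+U), T[1,2] = -(-2.5)/(-2.5) = -1.0000; T[1,1] = 0.
  T[0,:] = [+0.0000, +0.1395, +0.6977, -0.7442]
  T[1,:] = [+0.4000, +0.0000, -1.0000, +0.1600]
  T[2,:] = [+0.0968, -1.2258, +0.0000, +0.2581]
  T[3,:] = [+0.7895, +0.2368, +0.5263, +0.0000]
eigenvalue magnitudes: 1.3221, 1.0872, 0.7465, 0.7465.
ρ = 1.3221; 1.3221 > 1, so it fails to converge.

no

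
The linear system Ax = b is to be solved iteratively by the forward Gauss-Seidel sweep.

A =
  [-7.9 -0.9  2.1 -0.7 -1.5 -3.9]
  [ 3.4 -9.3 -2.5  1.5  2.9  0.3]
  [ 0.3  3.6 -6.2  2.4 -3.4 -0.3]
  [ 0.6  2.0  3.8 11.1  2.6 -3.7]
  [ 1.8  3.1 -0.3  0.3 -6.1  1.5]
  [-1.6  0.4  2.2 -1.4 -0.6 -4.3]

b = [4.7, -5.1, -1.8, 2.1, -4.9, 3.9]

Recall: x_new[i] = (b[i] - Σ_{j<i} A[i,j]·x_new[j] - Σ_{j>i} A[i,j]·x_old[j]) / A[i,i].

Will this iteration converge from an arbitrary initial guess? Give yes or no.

yes

Write A = D+L+U with D = diag(-7.9, -9.3, -6.2, 11.1, -6.1, -4.3).
Gauss-Seidel: T = -(D+L)⁻¹U, row 0 first, T[0,1] = -(-0.9)/(-7.9) = -0.1139; later rows by forward substitution.
  T[0,:] = [+0.0000, -0.1139, +0.2658, -0.0886, -0.1899, -0.4937]
  T[1,:] = [+0.0000, -0.0416, -0.1716, +0.1289, +0.2424, -0.1482]
  T[2,:] = [+0.0000, -0.0297, -0.0868, +0.4577, -0.4168, -0.1583]
  T[3,:] = [+0.0000, +0.0238, +0.0463, -0.1751, -0.1250, +0.4409]
  T[4,:] = [+0.0000, -0.0522, -0.0022, +0.0082, +0.0815, +0.0544]
  T[5,:] = [+0.0000, +0.0228, -0.1740, +0.3350, -0.0907, -0.0623]
|roots of det(T-λI)|: 0.6386, 0.1974, 0.1974, 0.1846, 0.0553, 0.0000.
spectral radius ρ = 0.6386; 0.6386 < 1, so it converges for any x₀.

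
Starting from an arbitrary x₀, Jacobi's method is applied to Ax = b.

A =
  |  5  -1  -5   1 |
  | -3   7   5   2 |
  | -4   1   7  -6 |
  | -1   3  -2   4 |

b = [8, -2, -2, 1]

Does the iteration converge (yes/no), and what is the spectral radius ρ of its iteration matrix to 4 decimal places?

no, ρ = 1.2015

Diagonal D = diag(5, 7, 7, 4); L, U strict lower/upper.
T_J = -D⁻¹(L+U): T[0,1] = -(-1)/(5) = +0.2000; T[0,0] = 0.
  T[0,:] = [+0.0000, +0.2000, +1.0000, -0.2000]
  T[1,:] = [+0.4286, +0.0000, -0.7143, -0.2857]
  T[2,:] = [+0.5714, -0.1429, +0.0000, +0.8571]
  T[3,:] = [+0.2500, -0.7500, +0.5000, +0.0000]
moduli |λ_i(T)| = 1.2015, 0.9495, 0.9495, 0.4814.
ρ(T) = max|λ| = 1.2015; 1.2015 > 1, so it fails to converge.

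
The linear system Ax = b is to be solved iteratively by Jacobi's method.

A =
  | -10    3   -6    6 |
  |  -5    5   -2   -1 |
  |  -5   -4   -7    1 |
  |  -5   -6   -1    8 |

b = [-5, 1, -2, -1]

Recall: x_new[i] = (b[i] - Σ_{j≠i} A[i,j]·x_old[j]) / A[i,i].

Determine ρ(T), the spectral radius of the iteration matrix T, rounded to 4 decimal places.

1.2145

A = D + L + U where D = diag(-10, 5, -7, 8).
Jacobi: T = -D⁻¹(L+U), T[3,0] = -(-5)/(8) = +0.6250; T[3,3] = 0.
  T[0,:] = [+0.0000 +0.3000 -0.6000 +0.6000]
  T[1,:] = [+1.0000 +0.0000 +0.4000 +0.2000]
  T[2,:] = [-0.7143 -0.5714 +0.0000 +0.1429]
  T[3,:] = [+0.6250 +0.7500 +0.1250 +0.0000]
|eigenvalues of T|: 1.2145, 0.8439, 0.8439, 0.1982.
ρ(T) = max|λ| = 1.2145; 1.2145 > 1, so it fails to converge.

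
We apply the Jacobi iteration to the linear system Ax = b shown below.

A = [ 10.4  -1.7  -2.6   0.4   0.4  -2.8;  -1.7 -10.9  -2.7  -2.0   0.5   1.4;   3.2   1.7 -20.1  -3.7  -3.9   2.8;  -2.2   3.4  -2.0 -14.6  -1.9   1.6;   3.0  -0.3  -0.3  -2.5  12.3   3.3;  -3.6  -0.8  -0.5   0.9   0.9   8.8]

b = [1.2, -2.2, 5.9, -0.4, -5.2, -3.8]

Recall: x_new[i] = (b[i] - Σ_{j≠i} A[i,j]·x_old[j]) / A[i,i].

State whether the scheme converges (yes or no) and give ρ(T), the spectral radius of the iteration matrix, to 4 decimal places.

Split A = D + L + U, D = diag(10.4, -10.9, -20.1, -14.6, 12.3, 8.8).
Jacobi T = -D⁻¹(L+U): T[4,0] = -(3)/(12.3) = -0.2439; T[4,4] = 0.
  T[0,:] = [+0.0000  +0.1635  +0.2500  -0.0385  -0.0385  +0.2692]
  T[1,:] = [-0.1560  +0.0000  -0.2477  -0.1835  +0.0459  +0.1284]
  T[2,:] = [+0.1592  +0.0846  +0.0000  -0.1841  -0.1940  +0.1393]
  T[3,:] = [-0.1507  +0.2329  -0.1370  +0.0000  -0.1301  +0.1096]
  T[4,:] = [-0.2439  +0.0244  +0.0244  +0.2033  +0.0000  -0.2683]
  T[5,:] = [+0.4091  +0.0909  +0.0568  -0.1023  -0.1023  +0.0000]
|λ(T)| sorted: 0.5194, 0.3501, 0.3501, 0.3401, 0.1080, 0.1080.
ρ = 0.5194; 0.5194 < 1, so it converges for any x₀.

yes, ρ = 0.5194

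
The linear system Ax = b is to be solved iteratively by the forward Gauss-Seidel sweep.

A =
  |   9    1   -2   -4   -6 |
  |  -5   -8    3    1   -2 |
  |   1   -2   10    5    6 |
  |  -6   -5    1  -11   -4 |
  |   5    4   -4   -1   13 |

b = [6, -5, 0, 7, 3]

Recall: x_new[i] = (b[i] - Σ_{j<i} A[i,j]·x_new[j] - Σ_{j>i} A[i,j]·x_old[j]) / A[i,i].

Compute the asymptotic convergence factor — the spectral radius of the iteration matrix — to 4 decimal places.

0.9392

A = D + L + U where D = diag(9, -8, 10, -11, 13).
GS T = -(D+L)⁻¹U: row 0 first, T[0,1] = -(1)/(9) = -0.1111; later rows by forward substitution.
  T[0,:] = [+0.0000  -0.1111  +0.2222  +0.4444  +0.6667]
  T[1,:] = [+0.0000  +0.0694  +0.2361  -0.1528  -0.6667]
  T[2,:] = [+0.0000  +0.0250  +0.0250  -0.5750  -0.8000]
  T[3,:] = [+0.0000  +0.0313  -0.2263  -0.2253  -0.4970]
  T[4,:] = [+0.0000  +0.0315  -0.1678  -0.3182  -0.3357]
|roots of det(T-λI)|: 0.9392, 0.2743, 0.1063, 0.1063, 0.0000.
ρ = 0.9392; 0.9392 < 1 ⇒ converges.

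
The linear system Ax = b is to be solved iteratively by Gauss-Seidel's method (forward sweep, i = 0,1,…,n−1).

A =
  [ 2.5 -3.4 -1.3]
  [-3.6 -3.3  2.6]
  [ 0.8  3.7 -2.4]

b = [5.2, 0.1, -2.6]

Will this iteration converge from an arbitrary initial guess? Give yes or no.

no

Write A = D+L+U with D = diag(2.5, -3.3, -2.4).
Gauss-Seidel: T = -(D+L)⁻¹U, row 0 first, T[0,2] = -(-1.3)/(2.5) = +0.5200; later rows by forward substitution.
  T[0,:] = [+0.0000 +1.3600 +0.5200]
  T[1,:] = [+0.0000 -1.4836 +0.2206]
  T[2,:] = [+0.0000 -1.8339 +0.5134]
moduli |λ_i(T)| = 1.2548, 0.2846, 0.0000.
ρ(T) = max|λ| = 1.2548; 1.2548 > 1: divergent.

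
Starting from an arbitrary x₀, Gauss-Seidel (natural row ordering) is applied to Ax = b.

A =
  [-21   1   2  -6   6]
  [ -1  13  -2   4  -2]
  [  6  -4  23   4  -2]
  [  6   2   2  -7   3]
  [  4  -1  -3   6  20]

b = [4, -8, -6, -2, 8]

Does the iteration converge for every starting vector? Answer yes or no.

yes

A = D + L + U where D = diag(-21, 13, 23, -7, 20).
T_GS = -(D+L)⁻¹U: row 0 first, T[0,3] = -(-6)/(-21) = -0.2857; later rows by forward substitution.
  T[0,:] = [+0.0000 +0.0476 +0.0952 -0.2857 +0.2857]
  T[1,:] = [+0.0000 +0.0037 +0.1612 -0.3297 +0.1758]
  T[2,:] = [+0.0000 -0.0118 +0.0032 -0.1567 +0.0430]
  T[3,:] = [+0.0000 +0.0385 +0.1286 -0.3839 +0.7360]
  T[4,:] = [+0.0000 -0.0227 -0.0491 +0.1323 -0.2627]
eigenvalue magnitudes: 0.5696, 0.0679, 0.0679, 0.0416, 0.0000.
ρ(T) = max|λ| = 0.5696; 0.5696 < 1: convergent.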